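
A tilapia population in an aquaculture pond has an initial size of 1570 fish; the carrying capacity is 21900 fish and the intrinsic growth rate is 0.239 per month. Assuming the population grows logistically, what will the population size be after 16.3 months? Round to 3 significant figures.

A = (K − N₀)/N₀ = (21900 − 1570)/1570 = 12.949.
N(t) = K/(1 + A·e^(−rt)) = 21900/(1 + 12.949×e^(−0.239×16.3)).
e^(−3.896) = 0.020329; denominator = 1 + 12.949×0.020329 = 1.2632.
N = 21900/1.2632 = 17336.3.

17300 fish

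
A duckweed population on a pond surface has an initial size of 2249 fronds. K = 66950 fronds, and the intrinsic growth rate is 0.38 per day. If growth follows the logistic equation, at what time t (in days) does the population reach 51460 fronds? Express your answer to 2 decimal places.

12.00 days

A = (K − N₀)/N₀ = (66950 − 2249)/2249 = 28.769.
Solve 66950/(1 + 28.769·e^(−0.38t)) = 51460: 1 + 28.769·e^(−0.38t) = 1.301, so e^(−0.38t) = 0.0104631.
−0.38·t = ln(0.0104631) = -4.5599, so t = 4.5599/0.38 = 12.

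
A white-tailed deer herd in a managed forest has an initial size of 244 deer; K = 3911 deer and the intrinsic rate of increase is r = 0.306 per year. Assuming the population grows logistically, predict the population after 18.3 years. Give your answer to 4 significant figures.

3705 deer

A = (K − N₀)/N₀ = (3911 − 244)/244 = 15.029.
N(t) = K/(1 + A·e^(−rt)) = 3911/(1 + 15.029×e^(−0.306×18.3)).
e^(−5.6) = 0.0036986; denominator = 1 + 15.029×0.0036986 = 1.0556.
N = 3911/1.0556 = 3705.05.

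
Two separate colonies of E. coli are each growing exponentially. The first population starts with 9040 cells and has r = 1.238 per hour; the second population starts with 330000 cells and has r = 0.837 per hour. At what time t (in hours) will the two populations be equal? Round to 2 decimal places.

Set 9040·e^(1.238t) = 330000·e^(0.837t).
e^((1.238 − 0.837)t) = 330000/9040 → e^(0.401·t) = 36.504.
0.401·t = ln(36.504) = 3.5974, so t = 3.5974/0.401 = 8.9712.

8.97 hours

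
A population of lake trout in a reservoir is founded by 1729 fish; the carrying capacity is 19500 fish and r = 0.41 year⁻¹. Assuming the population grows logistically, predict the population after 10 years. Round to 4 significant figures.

A = (K − N₀)/N₀ = (19500 − 1729)/1729 = 10.278.
N(t) = K/(1 + A·e^(−rt)) = 19500/(1 + 10.278×e^(−0.41×10)).
e^(−4.1) = 0.016573; denominator = 1 + 10.278×0.016573 = 1.1703.
N = 19500/1.1703 = 16661.9.

16660 fish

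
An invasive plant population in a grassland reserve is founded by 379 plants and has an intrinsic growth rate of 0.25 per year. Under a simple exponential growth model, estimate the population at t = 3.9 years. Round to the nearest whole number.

1005 plants

N(t) = N₀·e^(rt) = 379 × e^(0.25×3.9) = 379 × e^0.975.
e^0.975 ≈ 2.6512, so N ≈ 379 × 2.6512 = 1004.79.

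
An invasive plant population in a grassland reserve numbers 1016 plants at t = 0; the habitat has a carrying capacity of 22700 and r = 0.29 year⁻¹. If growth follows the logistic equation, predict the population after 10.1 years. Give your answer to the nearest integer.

A = (K − N₀)/N₀ = (22700 − 1016)/1016 = 21.343.
N(t) = K/(1 + A·e^(−rt)) = 22700/(1 + 21.343×e^(−0.29×10.1)).
e^(−2.929) = 0.05345; denominator = 1 + 21.343×0.05345 = 2.1408.
N = 22700/2.1408 = 10603.7.

10604 plants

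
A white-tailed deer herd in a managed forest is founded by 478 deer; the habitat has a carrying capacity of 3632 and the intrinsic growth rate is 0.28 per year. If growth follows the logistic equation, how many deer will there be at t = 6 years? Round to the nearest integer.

1629 deer

A = (K − N₀)/N₀ = (3632 − 478)/478 = 6.5983.
N(t) = K/(1 + A·e^(−rt)) = 3632/(1 + 6.5983×e^(−0.28×6)).
e^(−1.68) = 0.18637; denominator = 1 + 6.5983×0.18637 = 2.2298.
N = 3632/2.2298 = 1628.88.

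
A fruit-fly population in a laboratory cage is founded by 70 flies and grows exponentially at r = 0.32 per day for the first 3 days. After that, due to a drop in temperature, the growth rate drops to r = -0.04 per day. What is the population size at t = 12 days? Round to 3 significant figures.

128 flies

Phase 1: N(3) = 70·e^(0.32×3) = 70·e^0.96 = 182.819.
Phase 2 runs for 12 − 3 = 9 days at r = -0.04.
N(12) = 182.819·e^(-0.04×9) = 182.819·e^-0.36 = 127.548.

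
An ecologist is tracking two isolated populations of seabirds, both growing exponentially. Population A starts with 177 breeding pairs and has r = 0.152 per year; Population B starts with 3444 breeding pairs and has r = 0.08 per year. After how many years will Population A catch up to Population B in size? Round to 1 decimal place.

Set 177·e^(0.152t) = 3444·e^(0.08t).
e^((0.152 − 0.08)t) = 3444/177 → e^(0.072·t) = 19.458.
0.072·t = ln(19.458) = 2.9682, so t = 2.9682/0.072 = 41.226.

41.2 years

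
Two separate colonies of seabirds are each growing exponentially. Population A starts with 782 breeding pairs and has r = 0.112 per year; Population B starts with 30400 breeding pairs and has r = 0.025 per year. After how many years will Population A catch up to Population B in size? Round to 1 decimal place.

42.1 years

Set 782·e^(0.112t) = 30400·e^(0.025t).
e^((0.112 − 0.025)t) = 30400/782 → e^(0.087·t) = 38.875.
0.087·t = ln(38.875) = 3.6603, so t = 3.6603/0.087 = 42.073.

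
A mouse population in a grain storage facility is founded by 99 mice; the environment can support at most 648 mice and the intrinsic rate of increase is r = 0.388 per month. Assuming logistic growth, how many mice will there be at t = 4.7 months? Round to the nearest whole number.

342 mice

A = (K − N₀)/N₀ = (648 − 99)/99 = 5.5455.
N(t) = K/(1 + A·e^(−rt)) = 648/(1 + 5.5455×e^(−0.388×4.7)).
e^(−1.824) = 0.16144; denominator = 1 + 5.5455×0.16144 = 1.8953.
N = 648/1.8953 = 341.902.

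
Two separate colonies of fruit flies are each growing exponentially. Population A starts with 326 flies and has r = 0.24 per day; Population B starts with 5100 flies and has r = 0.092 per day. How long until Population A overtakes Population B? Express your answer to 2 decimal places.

18.58 days

Set 326·e^(0.24t) = 5100·e^(0.092t).
e^((0.24 − 0.092)t) = 5100/326 → e^(0.148·t) = 15.644.
0.148·t = ln(15.644) = 2.7501, so t = 2.7501/0.148 = 18.582.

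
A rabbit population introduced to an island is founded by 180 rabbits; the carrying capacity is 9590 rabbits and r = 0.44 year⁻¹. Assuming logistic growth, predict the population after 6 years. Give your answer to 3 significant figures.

A = (K − N₀)/N₀ = (9590 − 180)/180 = 52.278.
N(t) = K/(1 + A·e^(−rt)) = 9590/(1 + 52.278×e^(−0.44×6)).
e^(−2.64) = 0.071361; denominator = 1 + 52.278×0.071361 = 4.7306.
N = 9590/4.7306 = 2027.22.

2030 rabbits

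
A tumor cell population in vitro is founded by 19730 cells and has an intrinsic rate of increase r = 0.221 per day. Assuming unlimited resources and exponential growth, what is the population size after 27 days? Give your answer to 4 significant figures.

7701000 cells

N(t) = N₀·e^(rt) = 19730 × e^(0.221×27) = 19730 × e^5.967.
e^5.967 ≈ 390.33, so N ≈ 19730 × 390.33 = 7.701268×10^6.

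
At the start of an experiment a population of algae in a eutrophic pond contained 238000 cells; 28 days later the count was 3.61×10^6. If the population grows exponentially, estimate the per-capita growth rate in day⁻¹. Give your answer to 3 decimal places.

0.097 per day

From N(t) = N₀·e^(rt): e^(r·28) = 3.61×10^6/238000 = 15.168.
r·28 = ln(15.168) = 2.7192, so r = 2.7192/28 = 0.097114.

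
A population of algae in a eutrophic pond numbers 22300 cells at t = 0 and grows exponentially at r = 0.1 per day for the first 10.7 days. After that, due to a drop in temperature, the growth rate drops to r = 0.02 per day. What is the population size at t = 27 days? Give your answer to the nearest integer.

Phase 1: N(10.7) = 22300·e^(0.1×10.7) = 22300·e^1.07 = 65013.
Phase 2 runs for 27 − 10.7 = 16.3 days at r = 0.02.
N(27) = 65013·e^(0.02×16.3) = 65013·e^0.326 = 90070.

90070 cells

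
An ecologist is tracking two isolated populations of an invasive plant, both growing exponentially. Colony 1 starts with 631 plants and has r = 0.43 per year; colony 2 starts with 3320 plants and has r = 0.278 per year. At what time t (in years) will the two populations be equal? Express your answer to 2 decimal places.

Set 631·e^(0.43t) = 3320·e^(0.278t).
e^((0.43 − 0.278)t) = 3320/631 → e^(0.152·t) = 5.2615.
0.152·t = ln(5.2615) = 1.6604, so t = 1.6604/0.152 = 10.924.

10.92 years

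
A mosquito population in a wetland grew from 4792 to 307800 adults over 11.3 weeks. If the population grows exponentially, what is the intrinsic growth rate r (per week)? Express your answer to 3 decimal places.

0.368 per week

From N(t) = N₀·e^(rt): e^(r·11.3) = 307800/4792 = 64.232.
r·11.3 = ln(64.232) = 4.1625, so r = 4.1625/11.3 = 0.36836.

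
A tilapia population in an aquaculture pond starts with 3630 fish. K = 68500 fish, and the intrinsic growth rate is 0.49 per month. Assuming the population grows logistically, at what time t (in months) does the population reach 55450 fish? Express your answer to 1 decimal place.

A = (K − N₀)/N₀ = (68500 − 3630)/3630 = 17.871.
Solve 68500/(1 + 17.871·e^(−0.49t)) = 55450: 1 + 17.871·e^(−0.49t) = 1.2353, so e^(−0.49t) = 0.0131696.
−0.49·t = ln(0.0131696) = -4.3298, so t = 4.3298/0.49 = 8.8364.

8.8 months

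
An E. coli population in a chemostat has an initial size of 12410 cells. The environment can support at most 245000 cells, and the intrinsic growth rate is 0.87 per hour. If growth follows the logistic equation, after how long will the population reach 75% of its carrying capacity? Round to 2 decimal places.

4.63 hours

A = (K − N₀)/N₀ = (245000 − 12410)/12410 = 18.742.
Solve 245000/(1 + 18.742·e^(−0.87t)) = 183750: 1 + 18.742·e^(−0.87t) = 1.3333, so e^(−0.87t) = 0.0177852.
−0.87·t = ln(0.0177852) = -4.0294, so t = 4.0294/0.87 = 4.6315.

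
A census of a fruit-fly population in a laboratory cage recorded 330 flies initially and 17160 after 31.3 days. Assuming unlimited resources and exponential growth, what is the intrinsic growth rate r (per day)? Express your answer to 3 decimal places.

0.126 per day

From N(t) = N₀·e^(rt): e^(r·31.3) = 17160/330 = 52.
r·31.3 = ln(52) = 3.9512, so r = 3.9512/31.3 = 0.12624.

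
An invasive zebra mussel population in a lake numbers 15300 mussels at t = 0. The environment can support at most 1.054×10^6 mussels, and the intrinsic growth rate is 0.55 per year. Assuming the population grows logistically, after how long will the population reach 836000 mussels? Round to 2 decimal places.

10.11 years

A = (K − N₀)/N₀ = (1.054×10^6 − 15300)/15300 = 67.889.
Solve 1.054×10^6/(1 + 67.889·e^(−0.55t)) = 836000: 1 + 67.889·e^(−0.55t) = 1.2608, so e^(−0.55t) = 0.00384106.
−0.55·t = ln(0.00384106) = -5.562, so t = 5.562/0.55 = 10.113.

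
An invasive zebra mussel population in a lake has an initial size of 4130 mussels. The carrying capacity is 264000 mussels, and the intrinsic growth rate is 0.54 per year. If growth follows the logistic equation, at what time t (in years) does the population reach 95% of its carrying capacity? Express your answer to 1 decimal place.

13.1 years

A = (K − N₀)/N₀ = (264000 − 4130)/4130 = 62.923.
Solve 264000/(1 + 62.923·e^(−0.54t)) = 250800: 1 + 62.923·e^(−0.54t) = 1.0526, so e^(−0.54t) = 0.000836451.
−0.54·t = ln(0.000836451) = -7.0863, so t = 7.0863/0.54 = 13.123.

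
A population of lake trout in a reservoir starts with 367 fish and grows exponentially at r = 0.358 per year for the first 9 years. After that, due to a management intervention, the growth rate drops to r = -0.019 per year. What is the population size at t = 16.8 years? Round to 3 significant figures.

7940 fish

Phase 1: N(9) = 367·e^(0.358×9) = 367·e^3.222 = 9203.71.
Phase 2 runs for 16.8 − 9 = 7.8 years at r = -0.019.
N(16.8) = 9203.71·e^(-0.019×7.8) = 9203.71·e^-0.1482 = 7935.98.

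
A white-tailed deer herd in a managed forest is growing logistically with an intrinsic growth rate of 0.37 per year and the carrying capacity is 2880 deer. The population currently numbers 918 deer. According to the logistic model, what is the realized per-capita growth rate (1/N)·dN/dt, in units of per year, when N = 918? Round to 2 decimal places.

0.25 per year

(1/N)·dN/dt = r(1 − N/K) = 0.37 × (1 − 918/2880).
= 0.37 × 0.68125 = 0.25206.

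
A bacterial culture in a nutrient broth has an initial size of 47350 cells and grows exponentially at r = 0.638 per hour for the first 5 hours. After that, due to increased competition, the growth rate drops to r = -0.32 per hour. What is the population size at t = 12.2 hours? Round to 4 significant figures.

114800 cells

Phase 1: N(5) = 47350·e^(0.638×5) = 47350·e^3.19 = 1.150057×10^6.
Phase 2 runs for 12.2 − 5 = 7.2 hours at r = -0.32.
N(12.2) = 1.150057×10^6·e^(-0.32×7.2) = 1.150057×10^6·e^-2.304 = 114843.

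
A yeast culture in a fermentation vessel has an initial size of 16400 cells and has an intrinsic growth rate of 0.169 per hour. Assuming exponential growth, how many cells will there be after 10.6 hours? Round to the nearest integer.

98365 cells

N(t) = N₀·e^(rt) = 16400 × e^(0.169×10.6) = 16400 × e^1.791.
e^1.791 ≈ 5.9978, so N ≈ 16400 × 5.9978 = 98364.6.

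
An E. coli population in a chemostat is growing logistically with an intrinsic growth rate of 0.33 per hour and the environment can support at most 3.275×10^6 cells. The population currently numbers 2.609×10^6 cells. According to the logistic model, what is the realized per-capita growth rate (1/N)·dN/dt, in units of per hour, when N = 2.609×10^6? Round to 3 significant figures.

(1/N)·dN/dt = r(1 − N/K) = 0.33 × (1 − 2.609×10^6/3.275×10^6).
= 0.33 × 0.20336 = 0.067108.

0.0671 per hour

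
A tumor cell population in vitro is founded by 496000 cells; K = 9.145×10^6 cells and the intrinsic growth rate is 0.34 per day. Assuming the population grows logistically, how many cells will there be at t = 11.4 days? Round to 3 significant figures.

6720000 cells

A = (K − N₀)/N₀ = (9.145×10^6 − 496000)/496000 = 17.438.
N(t) = K/(1 + A·e^(−rt)) = 9.145×10^6/(1 + 17.438×e^(−0.34×11.4)).
e^(−3.876) = 0.020734; denominator = 1 + 17.438×0.020734 = 1.3615.
N = 9.145×10^6/1.3615 = 6.716649×10^6.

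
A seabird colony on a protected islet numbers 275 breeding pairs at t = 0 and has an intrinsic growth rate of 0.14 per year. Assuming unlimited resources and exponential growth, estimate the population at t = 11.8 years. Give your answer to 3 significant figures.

1430 breeding pairs

N(t) = N₀·e^(rt) = 275 × e^(0.14×11.8) = 275 × e^1.652.
e^1.652 ≈ 5.2174, so N ≈ 275 × 5.2174 = 1434.79.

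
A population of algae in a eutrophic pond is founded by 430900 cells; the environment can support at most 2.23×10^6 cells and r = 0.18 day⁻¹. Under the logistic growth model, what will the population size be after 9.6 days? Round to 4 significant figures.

1280000 cells

A = (K − N₀)/N₀ = (2.23×10^6 − 430900)/430900 = 4.1752.
N(t) = K/(1 + A·e^(−rt)) = 2.23×10^6/(1 + 4.1752×e^(−0.18×9.6)).
e^(−1.728) = 0.17764; denominator = 1 + 4.1752×0.17764 = 1.7417.
N = 2.23×10^6/1.7417 = 1.280371×10^6.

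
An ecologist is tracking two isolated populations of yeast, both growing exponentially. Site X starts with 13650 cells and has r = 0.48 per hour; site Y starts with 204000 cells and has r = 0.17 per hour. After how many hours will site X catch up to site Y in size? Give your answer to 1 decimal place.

8.7 hours

Set 13650·e^(0.48t) = 204000·e^(0.17t).
e^((0.48 − 0.17)t) = 204000/13650 → e^(0.31·t) = 14.945.
0.31·t = ln(14.945) = 2.7044, so t = 2.7044/0.31 = 8.7238.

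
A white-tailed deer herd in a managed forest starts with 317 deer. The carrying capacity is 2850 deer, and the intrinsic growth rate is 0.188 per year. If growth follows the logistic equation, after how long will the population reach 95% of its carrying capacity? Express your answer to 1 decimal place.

26.7 years

A = (K − N₀)/N₀ = (2850 − 317)/317 = 7.9905.
Solve 2850/(1 + 7.9905·e^(−0.188t)) = 2707.5: 1 + 7.9905·e^(−0.188t) = 1.0526, so e^(−0.188t) = 0.00658674.
−0.188·t = ln(0.00658674) = -5.0227, so t = 5.0227/0.188 = 26.716.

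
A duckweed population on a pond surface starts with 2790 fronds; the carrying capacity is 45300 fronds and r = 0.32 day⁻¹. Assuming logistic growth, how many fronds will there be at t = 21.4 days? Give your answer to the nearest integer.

44579 fronds

A = (K − N₀)/N₀ = (45300 − 2790)/2790 = 15.237.
N(t) = K/(1 + A·e^(−rt)) = 45300/(1 + 15.237×e^(−0.32×21.4)).
e^(−6.848) = 0.0010616; denominator = 1 + 15.237×0.0010616 = 1.0162.
N = 45300/1.0162 = 44578.9.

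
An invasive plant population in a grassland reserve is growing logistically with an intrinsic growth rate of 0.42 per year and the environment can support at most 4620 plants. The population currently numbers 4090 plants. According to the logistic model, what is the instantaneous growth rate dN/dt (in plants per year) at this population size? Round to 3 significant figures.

dN/dt = rN(1 − N/K) = 0.42 × 4090 × (1 − 4090/4620).
1 − 4090/4620 = 0.11472; dN/dt = 0.42 × 4090 × 0.11472 = 197.06.

197 plants per year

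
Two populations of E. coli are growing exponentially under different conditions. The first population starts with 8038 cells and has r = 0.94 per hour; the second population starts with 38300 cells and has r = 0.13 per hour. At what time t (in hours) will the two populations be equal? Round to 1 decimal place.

1.9 hours

Set 8038·e^(0.94t) = 38300·e^(0.13t).
e^((0.94 − 0.13)t) = 38300/8038 → e^(0.81·t) = 4.7649.
0.81·t = ln(4.7649) = 1.5613, so t = 1.5613/0.81 = 1.9275.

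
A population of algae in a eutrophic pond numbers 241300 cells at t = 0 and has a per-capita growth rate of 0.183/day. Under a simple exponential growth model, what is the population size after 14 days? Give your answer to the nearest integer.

3127662 cells

N(t) = N₀·e^(rt) = 241300 × e^(0.183×14) = 241300 × e^2.562.
e^2.562 ≈ 12.962, so N ≈ 241300 × 12.962 = 3.127662×10^6.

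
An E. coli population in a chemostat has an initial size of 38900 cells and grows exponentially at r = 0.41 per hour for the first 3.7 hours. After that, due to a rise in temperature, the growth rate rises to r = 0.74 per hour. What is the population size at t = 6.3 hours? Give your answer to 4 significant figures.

Phase 1: N(3.7) = 38900·e^(0.41×3.7) = 38900·e^1.517 = 177327.
Phase 2 runs for 6.3 − 3.7 = 2.6 hours at r = 0.74.
N(6.3) = 177327·e^(0.74×2.6) = 177327·e^1.924 = 1.214386×10^6.

1214000 cells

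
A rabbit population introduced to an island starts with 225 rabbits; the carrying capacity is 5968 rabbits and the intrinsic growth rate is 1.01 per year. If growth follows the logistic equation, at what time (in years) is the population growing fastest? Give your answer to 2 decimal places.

Logistic growth is fastest at N = K/2 = 2984.
A = (K − N₀)/N₀ = 25.524. Set K/(1 + A·e^(−rt)) = K/2 → A·e^(−rt) = 1.
e^(−1.01t) = 1/25.524 = 0.0391781, so t = ln(25.524)/1.01 = 3.2396/1.01 = 3.2076.

3.21 years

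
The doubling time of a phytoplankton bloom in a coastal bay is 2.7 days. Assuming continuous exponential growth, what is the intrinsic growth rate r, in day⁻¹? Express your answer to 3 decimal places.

0.257 per day

r = ln(2)/t_d = 0.6931/2.7 = 0.25672.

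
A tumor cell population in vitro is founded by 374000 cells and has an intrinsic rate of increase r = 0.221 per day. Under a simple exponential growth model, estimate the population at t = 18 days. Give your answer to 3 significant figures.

20000000 cells

N(t) = N₀·e^(rt) = 374000 × e^(0.221×18) = 374000 × e^3.978.
e^3.978 ≈ 53.41, so N ≈ 374000 × 53.41 = 1.997538×10^7.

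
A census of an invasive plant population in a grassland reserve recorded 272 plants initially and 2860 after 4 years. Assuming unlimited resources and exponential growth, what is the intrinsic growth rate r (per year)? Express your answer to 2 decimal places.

0.59 per year

From N(t) = N₀·e^(rt): e^(r·4) = 2860/272 = 10.515.
r·4 = ln(10.515) = 2.3528, so r = 2.3528/4 = 0.58819.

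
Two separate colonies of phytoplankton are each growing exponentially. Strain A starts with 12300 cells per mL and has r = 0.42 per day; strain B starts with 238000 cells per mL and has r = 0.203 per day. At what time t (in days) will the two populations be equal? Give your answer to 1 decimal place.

Set 12300·e^(0.42t) = 238000·e^(0.203t).
e^((0.42 − 0.203)t) = 238000/12300 → e^(0.217·t) = 19.35.
0.217·t = ln(19.35) = 2.9627, so t = 2.9627/0.217 = 13.653.

13.7 days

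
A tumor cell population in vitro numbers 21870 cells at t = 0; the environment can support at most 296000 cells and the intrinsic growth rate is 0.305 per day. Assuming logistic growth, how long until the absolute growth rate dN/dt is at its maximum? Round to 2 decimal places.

8.29 days

Logistic growth is fastest at N = K/2 = 148000.
A = (K − N₀)/N₀ = 12.535. Set K/(1 + A·e^(−rt)) = K/2 → A·e^(−rt) = 1.
e^(−0.305t) = 1/12.535 = 0.0797797, so t = ln(12.535)/0.305 = 2.5285/0.305 = 8.2901.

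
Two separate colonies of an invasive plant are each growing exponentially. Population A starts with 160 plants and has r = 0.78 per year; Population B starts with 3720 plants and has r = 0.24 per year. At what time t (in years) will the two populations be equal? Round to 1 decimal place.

Set 160·e^(0.78t) = 3720·e^(0.24t).
e^((0.78 − 0.24)t) = 3720/160 → e^(0.54·t) = 23.25.
0.54·t = ln(23.25) = 3.1463, so t = 3.1463/0.54 = 5.8265.

5.8 years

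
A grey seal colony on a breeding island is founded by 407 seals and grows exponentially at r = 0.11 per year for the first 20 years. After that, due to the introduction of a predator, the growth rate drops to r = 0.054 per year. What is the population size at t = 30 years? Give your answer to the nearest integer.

Phase 1: N(20) = 407·e^(0.11×20) = 407·e^2.2 = 3673.18.
Phase 2 runs for 30 − 20 = 10 years at r = 0.054.
N(30) = 3673.18·e^(0.054×10) = 3673.18·e^0.54 = 6303.2.

6303 seals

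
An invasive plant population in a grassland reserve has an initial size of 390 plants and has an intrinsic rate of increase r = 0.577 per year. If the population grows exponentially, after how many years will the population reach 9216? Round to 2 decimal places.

Set N₀·e^(rt) = 9216: e^(0.577·t) = 9216/390 = 23.631.
0.577·t = ln(23.631) = 3.1625, so t = 3.1625/0.577 = 5.481.

5.48 years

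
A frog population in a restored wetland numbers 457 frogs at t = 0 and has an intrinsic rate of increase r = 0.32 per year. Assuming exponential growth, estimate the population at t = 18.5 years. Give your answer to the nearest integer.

170192 frogs

N(t) = N₀·e^(rt) = 457 × e^(0.32×18.5) = 457 × e^5.92.
e^5.92 ≈ 372.41, so N ≈ 457 × 372.41 = 170192.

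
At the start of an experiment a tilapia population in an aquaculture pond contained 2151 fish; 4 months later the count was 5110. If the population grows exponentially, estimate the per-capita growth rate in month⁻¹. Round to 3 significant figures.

From N(t) = N₀·e^(rt): e^(r·4) = 5110/2151 = 2.3756.
r·4 = ln(2.3756) = 0.86527, so r = 0.86527/4 = 0.21632.

0.216 per month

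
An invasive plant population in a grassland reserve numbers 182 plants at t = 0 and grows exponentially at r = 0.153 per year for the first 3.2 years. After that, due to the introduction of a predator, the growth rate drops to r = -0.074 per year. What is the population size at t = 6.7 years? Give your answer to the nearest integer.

229 plants

Phase 1: N(3.2) = 182·e^(0.153×3.2) = 182·e^0.4896 = 296.963.
Phase 2 runs for 6.7 − 3.2 = 3.5 years at r = -0.074.
N(6.7) = 296.963·e^(-0.074×3.5) = 296.963·e^-0.259 = 229.203.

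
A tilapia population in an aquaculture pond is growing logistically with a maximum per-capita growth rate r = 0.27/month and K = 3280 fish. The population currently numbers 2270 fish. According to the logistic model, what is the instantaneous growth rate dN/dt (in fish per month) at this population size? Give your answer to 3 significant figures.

189 fish per month

dN/dt = rN(1 − N/K) = 0.27 × 2270 × (1 − 2270/3280).
1 − 2270/3280 = 0.30793; dN/dt = 0.27 × 2270 × 0.30793 = 188.73.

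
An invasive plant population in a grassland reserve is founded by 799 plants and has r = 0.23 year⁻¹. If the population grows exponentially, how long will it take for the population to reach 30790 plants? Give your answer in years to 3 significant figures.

15.9 years

Set N₀·e^(rt) = 30790: e^(0.23·t) = 30790/799 = 38.536.
0.23·t = ln(38.536) = 3.6516, so t = 3.6516/0.23 = 15.876.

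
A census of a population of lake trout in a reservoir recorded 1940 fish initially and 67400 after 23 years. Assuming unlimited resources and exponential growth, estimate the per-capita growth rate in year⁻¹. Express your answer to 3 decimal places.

From N(t) = N₀·e^(rt): e^(r·23) = 67400/1940 = 34.742.
r·23 = ln(34.742) = 3.548, so r = 3.548/23 = 0.15426.

0.154 per year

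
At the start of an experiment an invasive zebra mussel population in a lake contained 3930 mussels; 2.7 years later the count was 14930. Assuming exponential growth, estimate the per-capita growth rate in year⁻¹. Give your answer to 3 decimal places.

0.494 per year

From N(t) = N₀·e^(rt): e^(r·2.7) = 14930/3930 = 3.799.
r·2.7 = ln(3.799) = 1.3347, so r = 1.3347/2.7 = 0.49435.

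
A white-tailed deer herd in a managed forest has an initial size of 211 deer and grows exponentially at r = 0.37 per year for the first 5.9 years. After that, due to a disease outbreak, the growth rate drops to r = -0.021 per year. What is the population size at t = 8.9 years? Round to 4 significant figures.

1758 deer

Phase 1: N(5.9) = 211·e^(0.37×5.9) = 211·e^2.183 = 1872.18.
Phase 2 runs for 8.9 − 5.9 = 3 years at r = -0.021.
N(8.9) = 1872.18·e^(-0.021×3) = 1872.18·e^-0.063 = 1757.87.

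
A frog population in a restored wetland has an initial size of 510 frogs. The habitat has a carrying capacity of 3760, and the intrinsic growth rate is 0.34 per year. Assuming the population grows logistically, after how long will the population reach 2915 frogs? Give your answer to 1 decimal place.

9.1 years

A = (K − N₀)/N₀ = (3760 − 510)/510 = 6.3725.
Solve 3760/(1 + 6.3725·e^(−0.34t)) = 2915: 1 + 6.3725·e^(−0.34t) = 1.2899, so e^(−0.34t) = 0.0454889.
−0.34·t = ln(0.0454889) = -3.0903, so t = 3.0903/0.34 = 9.0891.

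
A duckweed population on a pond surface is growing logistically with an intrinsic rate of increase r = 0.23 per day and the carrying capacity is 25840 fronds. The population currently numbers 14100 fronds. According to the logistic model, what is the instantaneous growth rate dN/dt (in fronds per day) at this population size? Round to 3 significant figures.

dN/dt = rN(1 − N/K) = 0.23 × 14100 × (1 − 14100/25840).
1 − 14100/25840 = 0.45433; dN/dt = 0.23 × 14100 × 0.45433 = 1473.4.

1470 fronds per day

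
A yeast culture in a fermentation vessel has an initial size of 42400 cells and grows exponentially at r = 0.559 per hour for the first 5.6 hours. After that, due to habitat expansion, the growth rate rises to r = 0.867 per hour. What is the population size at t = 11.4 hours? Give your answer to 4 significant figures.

148200000 cells

Phase 1: N(5.6) = 42400·e^(0.559×5.6) = 42400·e^3.13 = 970245.
Phase 2 runs for 11.4 − 5.6 = 5.8 hours at r = 0.867.
N(11.4) = 970245·e^(0.867×5.8) = 970245·e^5.029 = 1.481749×10^8.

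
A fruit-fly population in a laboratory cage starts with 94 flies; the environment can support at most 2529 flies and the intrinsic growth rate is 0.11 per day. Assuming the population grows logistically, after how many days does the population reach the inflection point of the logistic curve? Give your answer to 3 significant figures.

Logistic growth is fastest at N = K/2 = 1264.5.
A = (K − N₀)/N₀ = 25.904. Set K/(1 + A·e^(−rt)) = K/2 → A·e^(−rt) = 1.
e^(−0.11t) = 1/25.904 = 0.0386037, so t = ln(25.904)/0.11 = 3.2544/0.11 = 29.586.

29.6 days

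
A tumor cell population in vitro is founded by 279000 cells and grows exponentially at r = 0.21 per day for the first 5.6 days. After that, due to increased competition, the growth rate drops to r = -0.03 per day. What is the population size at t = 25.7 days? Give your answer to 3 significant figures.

495000 cells

Phase 1: N(5.6) = 279000·e^(0.21×5.6) = 279000·e^1.176 = 904346.
Phase 2 runs for 25.7 − 5.6 = 20.1 days at r = -0.03.
N(25.7) = 904346·e^(-0.03×20.1) = 904346·e^-0.603 = 494829.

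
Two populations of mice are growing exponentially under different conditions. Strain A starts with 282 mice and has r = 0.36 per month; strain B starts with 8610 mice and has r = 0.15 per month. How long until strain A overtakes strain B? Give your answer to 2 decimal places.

16.28 months

Set 282·e^(0.36t) = 8610·e^(0.15t).
e^((0.36 − 0.15)t) = 8610/282 → e^(0.21·t) = 30.532.
0.21·t = ln(30.532) = 3.4188, so t = 3.4188/0.21 = 16.28.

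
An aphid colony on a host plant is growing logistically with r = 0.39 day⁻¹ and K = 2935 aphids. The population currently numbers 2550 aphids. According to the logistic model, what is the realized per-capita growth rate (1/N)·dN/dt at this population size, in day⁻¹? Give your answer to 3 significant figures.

0.0512 per day

(1/N)·dN/dt = r(1 − N/K) = 0.39 × (1 − 2550/2935).
= 0.39 × 0.13118 = 0.051158.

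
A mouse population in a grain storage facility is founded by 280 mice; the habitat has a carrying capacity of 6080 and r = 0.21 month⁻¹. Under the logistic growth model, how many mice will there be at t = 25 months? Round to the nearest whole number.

A = (K − N₀)/N₀ = (6080 − 280)/280 = 20.714.
N(t) = K/(1 + A·e^(−rt)) = 6080/(1 + 20.714×e^(−0.21×25)).
e^(−5.25) = 0.0052475; denominator = 1 + 20.714×0.0052475 = 1.1087.
N = 6080/1.1087 = 5483.91.

5484 mice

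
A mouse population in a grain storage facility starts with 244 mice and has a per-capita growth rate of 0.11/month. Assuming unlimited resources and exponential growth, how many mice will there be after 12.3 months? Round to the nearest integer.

944 mice

N(t) = N₀·e^(rt) = 244 × e^(0.11×12.3) = 244 × e^1.353.
e^1.353 ≈ 3.869, so N ≈ 244 × 3.869 = 944.04.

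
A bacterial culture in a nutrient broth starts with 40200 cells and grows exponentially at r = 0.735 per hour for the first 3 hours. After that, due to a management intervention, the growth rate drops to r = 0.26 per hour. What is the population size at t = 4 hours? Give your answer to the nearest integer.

472892 cells

Phase 1: N(3) = 40200·e^(0.735×3) = 40200·e^2.205 = 364624.
Phase 2 runs for 4 − 3 = 1 hours at r = 0.26.
N(4) = 364624·e^(0.26×1) = 364624·e^0.26 = 472892.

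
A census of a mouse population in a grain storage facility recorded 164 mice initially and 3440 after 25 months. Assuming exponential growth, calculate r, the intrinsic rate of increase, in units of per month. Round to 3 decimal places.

From N(t) = N₀·e^(rt): e^(r·25) = 3440/164 = 20.976.
r·25 = ln(20.976) = 3.0434, so r = 3.0434/25 = 0.12173.

0.122 per month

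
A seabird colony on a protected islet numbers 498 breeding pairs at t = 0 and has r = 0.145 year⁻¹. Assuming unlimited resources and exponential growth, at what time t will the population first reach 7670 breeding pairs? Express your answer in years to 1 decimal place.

18.9 years

Set N₀·e^(rt) = 7670: e^(0.145·t) = 7670/498 = 15.402.
0.145·t = ln(15.402) = 2.7345, so t = 2.7345/0.145 = 18.858.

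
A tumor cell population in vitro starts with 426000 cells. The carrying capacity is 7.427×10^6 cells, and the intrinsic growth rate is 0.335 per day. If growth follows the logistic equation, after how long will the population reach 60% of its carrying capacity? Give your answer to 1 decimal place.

A = (K − N₀)/N₀ = (7.427×10^6 − 426000)/426000 = 16.434.
Solve 7.427×10^6/(1 + 16.434·e^(−0.335t)) = 4.4562×10^6: 1 + 16.434·e^(−0.335t) = 1.6667, so e^(−0.335t) = 0.0405656.
−0.335·t = ln(0.0405656) = -3.2048, so t = 3.2048/0.335 = 9.5667.

9.6 days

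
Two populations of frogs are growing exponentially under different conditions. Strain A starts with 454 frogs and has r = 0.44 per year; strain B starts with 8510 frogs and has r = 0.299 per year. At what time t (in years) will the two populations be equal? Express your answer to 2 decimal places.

Set 454·e^(0.44t) = 8510·e^(0.299t).
e^((0.44 − 0.299)t) = 8510/454 → e^(0.141·t) = 18.744.
0.141·t = ln(18.744) = 2.9309, so t = 2.9309/0.141 = 20.787.

20.79 years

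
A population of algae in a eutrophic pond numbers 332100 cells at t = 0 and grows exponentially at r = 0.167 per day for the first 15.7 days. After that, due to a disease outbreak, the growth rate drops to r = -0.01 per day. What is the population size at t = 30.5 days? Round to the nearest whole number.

Phase 1: N(15.7) = 332100·e^(0.167×15.7) = 332100·e^2.622 = 4.570309×10^6.
Phase 2 runs for 30.5 − 15.7 = 14.8 days at r = -0.01.
N(30.5) = 4.570309×10^6·e^(-0.01×14.8) = 4.570309×10^6·e^-0.148 = 3.941577×10^6.

3941577 cells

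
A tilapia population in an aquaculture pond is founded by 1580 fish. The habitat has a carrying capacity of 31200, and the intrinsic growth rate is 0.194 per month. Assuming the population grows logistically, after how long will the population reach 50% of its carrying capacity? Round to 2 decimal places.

15.11 months

A = (K − N₀)/N₀ = (31200 − 1580)/1580 = 18.747.
Solve 31200/(1 + 18.747·e^(−0.194t)) = 15600: 1 + 18.747·e^(−0.194t) = 2, so e^(−0.194t) = 0.0533423.
−0.194·t = ln(0.0533423) = -2.931, so t = 2.931/0.194 = 15.108.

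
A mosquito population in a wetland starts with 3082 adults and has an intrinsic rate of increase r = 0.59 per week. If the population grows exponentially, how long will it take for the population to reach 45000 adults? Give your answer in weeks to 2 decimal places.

4.54 weeks

Set N₀·e^(rt) = 45000: e^(0.59·t) = 45000/3082 = 14.601.
0.59·t = ln(14.601) = 2.6811, so t = 2.6811/0.59 = 4.5442.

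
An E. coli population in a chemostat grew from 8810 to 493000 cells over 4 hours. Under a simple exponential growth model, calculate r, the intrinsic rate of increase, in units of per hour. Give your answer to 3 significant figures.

1.01 per hour

From N(t) = N₀·e^(rt): e^(r·4) = 493000/8810 = 55.959.
r·4 = ln(55.959) = 4.0246, so r = 4.0246/4 = 1.0062.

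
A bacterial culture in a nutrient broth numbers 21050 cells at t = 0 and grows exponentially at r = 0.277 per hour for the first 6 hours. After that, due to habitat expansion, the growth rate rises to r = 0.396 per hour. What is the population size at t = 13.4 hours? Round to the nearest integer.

Phase 1: N(6) = 21050·e^(0.277×6) = 21050·e^1.662 = 110930.
Phase 2 runs for 13.4 − 6 = 7.4 hours at r = 0.396.
N(13.4) = 110930·e^(0.396×7.4) = 110930·e^2.93 = 2.07829×10^6.

2078290 cells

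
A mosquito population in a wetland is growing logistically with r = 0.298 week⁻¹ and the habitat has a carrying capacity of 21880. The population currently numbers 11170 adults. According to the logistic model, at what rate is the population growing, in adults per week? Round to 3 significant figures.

dN/dt = rN(1 − N/K) = 0.298 × 11170 × (1 − 11170/21880).
1 − 11170/21880 = 0.48949; dN/dt = 0.298 × 11170 × 0.48949 = 1629.3.

1630 adults per week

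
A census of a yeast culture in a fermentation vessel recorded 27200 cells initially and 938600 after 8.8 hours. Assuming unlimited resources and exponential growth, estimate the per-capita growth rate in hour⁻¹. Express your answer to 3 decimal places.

0.402 per hour

From N(t) = N₀·e^(rt): e^(r·8.8) = 938600/27200 = 34.507.
r·8.8 = ln(34.507) = 3.5412, so r = 3.5412/8.8 = 0.40241.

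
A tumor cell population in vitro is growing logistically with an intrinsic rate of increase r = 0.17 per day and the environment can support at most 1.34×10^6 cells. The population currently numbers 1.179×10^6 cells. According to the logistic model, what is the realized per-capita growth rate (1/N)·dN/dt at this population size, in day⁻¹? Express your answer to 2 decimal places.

0.02 per day

(1/N)·dN/dt = r(1 − N/K) = 0.17 × (1 − 1.179×10^6/1.34×10^6).
= 0.17 × 0.12015 = 0.020425.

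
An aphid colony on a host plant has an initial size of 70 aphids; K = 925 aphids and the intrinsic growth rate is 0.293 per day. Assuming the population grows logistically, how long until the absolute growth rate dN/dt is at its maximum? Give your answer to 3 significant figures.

8.54 days

Logistic growth is fastest at N = K/2 = 462.5.
A = (K − N₀)/N₀ = 12.214. Set K/(1 + A·e^(−rt)) = K/2 → A·e^(−rt) = 1.
e^(−0.293t) = 1/12.214 = 0.0818713, so t = ln(12.214)/0.293 = 2.5026/0.293 = 8.5413.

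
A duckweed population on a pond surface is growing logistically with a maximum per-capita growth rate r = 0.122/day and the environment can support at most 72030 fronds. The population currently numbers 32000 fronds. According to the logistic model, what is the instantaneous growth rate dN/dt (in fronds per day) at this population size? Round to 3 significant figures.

2170 fronds per day

dN/dt = rN(1 − N/K) = 0.122 × 32000 × (1 − 32000/72030).
1 − 32000/72030 = 0.55574; dN/dt = 0.122 × 32000 × 0.55574 = 2169.6.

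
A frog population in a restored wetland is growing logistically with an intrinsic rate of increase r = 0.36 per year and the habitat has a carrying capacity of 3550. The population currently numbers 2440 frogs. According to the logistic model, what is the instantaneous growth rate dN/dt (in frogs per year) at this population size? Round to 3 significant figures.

275 frogs per year

dN/dt = rN(1 − N/K) = 0.36 × 2440 × (1 − 2440/3550).
1 − 2440/3550 = 0.31268; dN/dt = 0.36 × 2440 × 0.31268 = 274.65.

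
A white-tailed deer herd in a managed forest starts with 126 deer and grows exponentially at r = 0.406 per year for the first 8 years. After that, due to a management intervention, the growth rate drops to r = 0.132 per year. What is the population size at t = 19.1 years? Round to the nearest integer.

14037 deer

Phase 1: N(8) = 126·e^(0.406×8) = 126·e^3.248 = 3243.09.
Phase 2 runs for 19.1 − 8 = 11.1 years at r = 0.132.
N(19.1) = 3243.09·e^(0.132×11.1) = 3243.09·e^1.465 = 14037.4.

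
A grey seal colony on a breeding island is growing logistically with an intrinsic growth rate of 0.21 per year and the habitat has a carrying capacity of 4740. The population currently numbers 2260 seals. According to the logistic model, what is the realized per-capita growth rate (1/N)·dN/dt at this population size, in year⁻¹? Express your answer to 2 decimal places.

(1/N)·dN/dt = r(1 − N/K) = 0.21 × (1 − 2260/4740).
= 0.21 × 0.52321 = 0.10987.

0.11 per year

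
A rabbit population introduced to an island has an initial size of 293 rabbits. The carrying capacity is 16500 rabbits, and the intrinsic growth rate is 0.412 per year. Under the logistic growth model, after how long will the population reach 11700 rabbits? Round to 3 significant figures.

A = (K − N₀)/N₀ = (16500 − 293)/293 = 55.314.
Solve 16500/(1 + 55.314·e^(−0.412t)) = 11700: 1 + 55.314·e^(−0.412t) = 1.4103, so e^(−0.412t) = 0.00741686.
−0.412·t = ln(0.00741686) = -4.904, so t = 4.904/0.412 = 11.903.

11.9 years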